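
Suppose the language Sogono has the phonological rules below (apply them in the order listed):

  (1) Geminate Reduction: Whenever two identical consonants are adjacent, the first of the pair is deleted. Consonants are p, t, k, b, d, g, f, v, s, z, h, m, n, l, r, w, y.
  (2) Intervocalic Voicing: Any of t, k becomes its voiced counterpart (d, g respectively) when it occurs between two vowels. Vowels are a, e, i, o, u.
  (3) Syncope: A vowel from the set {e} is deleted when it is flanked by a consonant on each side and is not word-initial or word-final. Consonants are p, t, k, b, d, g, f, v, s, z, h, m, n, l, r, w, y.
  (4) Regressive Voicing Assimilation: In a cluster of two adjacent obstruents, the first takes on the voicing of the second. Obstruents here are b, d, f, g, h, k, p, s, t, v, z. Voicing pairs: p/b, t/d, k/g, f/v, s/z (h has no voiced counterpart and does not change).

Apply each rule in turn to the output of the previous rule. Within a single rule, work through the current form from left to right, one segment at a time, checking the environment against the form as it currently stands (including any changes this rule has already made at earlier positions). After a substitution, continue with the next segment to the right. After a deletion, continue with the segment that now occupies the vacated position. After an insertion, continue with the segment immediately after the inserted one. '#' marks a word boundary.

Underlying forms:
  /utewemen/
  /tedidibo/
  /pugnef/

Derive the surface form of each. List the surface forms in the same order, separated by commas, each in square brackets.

[udwmn], [ddidibo], [pugnf]

/utewemen/:
  (1) Geminate Reduction: no change — [utewemen]
  (2) Intervocalic Voicing: [utewemen] → [udewemen]
  (3) Syncope: [udewemen] → [udwmn]
  (4) Regressive Voicing Assimilation: no change — [udwmn]
/tedidibo/:
  (1) Geminate Reduction: no change — [tedidibo]
  (2) Intervocalic Voicing: no change — [tedidibo]
  (3) Syncope: [tedidibo] → [tdidibo]
  (4) Regressive Voicing Assimilation: [tdidibo] → [ddidibo]
/pugnef/:
  (1) Geminate Reduction: no change — [pugnef]
  (2) Intervocalic Voicing: no change — [pugnef]
  (3) Syncope: [pugnef] → [pugnf]
  (4) Regressive Voicing Assimilation: no change — [pugnf]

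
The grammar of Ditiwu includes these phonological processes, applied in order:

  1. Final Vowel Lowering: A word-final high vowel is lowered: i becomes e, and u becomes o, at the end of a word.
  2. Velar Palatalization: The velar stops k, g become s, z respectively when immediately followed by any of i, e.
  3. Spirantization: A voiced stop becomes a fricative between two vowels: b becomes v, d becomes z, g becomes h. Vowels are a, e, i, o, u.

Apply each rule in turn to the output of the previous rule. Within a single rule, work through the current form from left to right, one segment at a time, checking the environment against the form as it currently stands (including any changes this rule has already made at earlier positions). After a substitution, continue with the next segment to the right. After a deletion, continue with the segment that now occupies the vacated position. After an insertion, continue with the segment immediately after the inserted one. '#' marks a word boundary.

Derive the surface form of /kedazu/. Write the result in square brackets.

1 Final Vowel Lowering: [kedazu] → [kedazo]
2 Velar Palatalization: [kedazo] → [sedazo]
3 Spirantization: [sedazo] → [sezazo]

[sezazo]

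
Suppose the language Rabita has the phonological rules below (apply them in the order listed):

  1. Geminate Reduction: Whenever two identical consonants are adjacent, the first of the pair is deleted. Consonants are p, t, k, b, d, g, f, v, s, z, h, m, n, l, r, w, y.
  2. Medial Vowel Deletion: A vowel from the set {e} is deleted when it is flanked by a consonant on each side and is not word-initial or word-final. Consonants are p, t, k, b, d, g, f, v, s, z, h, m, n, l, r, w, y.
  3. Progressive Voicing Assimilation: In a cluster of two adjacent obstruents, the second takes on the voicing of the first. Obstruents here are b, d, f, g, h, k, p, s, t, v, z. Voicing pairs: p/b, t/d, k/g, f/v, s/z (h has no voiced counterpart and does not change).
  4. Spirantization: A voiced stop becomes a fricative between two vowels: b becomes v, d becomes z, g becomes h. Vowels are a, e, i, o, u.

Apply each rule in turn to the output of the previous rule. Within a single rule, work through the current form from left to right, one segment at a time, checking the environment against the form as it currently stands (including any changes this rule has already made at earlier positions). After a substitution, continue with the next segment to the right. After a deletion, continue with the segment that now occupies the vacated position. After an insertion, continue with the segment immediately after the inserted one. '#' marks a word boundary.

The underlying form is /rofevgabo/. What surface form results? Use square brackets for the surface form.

[roffkavo]

1 Geminate Reduction: no change — [rofevgabo]
2 Medial Vowel Deletion: [rofevgabo] → [rofvgabo]
3 Progressive Voicing Assimilation: [rofvgabo] → [roffkabo]
4 Spirantization: [roffkabo] → [roffkavo]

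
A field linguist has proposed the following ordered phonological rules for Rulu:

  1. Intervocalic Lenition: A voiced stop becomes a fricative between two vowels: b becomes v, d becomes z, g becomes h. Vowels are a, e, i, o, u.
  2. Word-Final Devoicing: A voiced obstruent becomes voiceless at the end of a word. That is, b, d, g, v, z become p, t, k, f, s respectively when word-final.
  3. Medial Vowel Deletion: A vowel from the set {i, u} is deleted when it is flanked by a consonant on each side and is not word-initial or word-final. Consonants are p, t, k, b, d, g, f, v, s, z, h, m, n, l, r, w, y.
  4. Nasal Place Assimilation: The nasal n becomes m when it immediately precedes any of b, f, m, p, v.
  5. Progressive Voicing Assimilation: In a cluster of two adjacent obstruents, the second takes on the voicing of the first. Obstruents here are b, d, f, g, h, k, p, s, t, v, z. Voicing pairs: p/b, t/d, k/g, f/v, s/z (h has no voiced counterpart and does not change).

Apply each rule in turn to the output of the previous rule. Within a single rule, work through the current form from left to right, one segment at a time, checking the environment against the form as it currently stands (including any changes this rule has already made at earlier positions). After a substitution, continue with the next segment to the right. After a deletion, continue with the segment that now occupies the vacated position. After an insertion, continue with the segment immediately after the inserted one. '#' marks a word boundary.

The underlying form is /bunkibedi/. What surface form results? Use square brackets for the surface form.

[bnkfezi]

1 Intervocalic Lenition: [bunkibedi] → [bunkivezi]
2 Word-Final Devoicing: no change — [bunkivezi]
3 Medial Vowel Deletion: [bunkivezi] → [bnkvezi]
4 Nasal Place Assimilation: no change — [bnkvezi]
5 Progressive Voicing Assimilation: [bnkvezi] → [bnkfezi]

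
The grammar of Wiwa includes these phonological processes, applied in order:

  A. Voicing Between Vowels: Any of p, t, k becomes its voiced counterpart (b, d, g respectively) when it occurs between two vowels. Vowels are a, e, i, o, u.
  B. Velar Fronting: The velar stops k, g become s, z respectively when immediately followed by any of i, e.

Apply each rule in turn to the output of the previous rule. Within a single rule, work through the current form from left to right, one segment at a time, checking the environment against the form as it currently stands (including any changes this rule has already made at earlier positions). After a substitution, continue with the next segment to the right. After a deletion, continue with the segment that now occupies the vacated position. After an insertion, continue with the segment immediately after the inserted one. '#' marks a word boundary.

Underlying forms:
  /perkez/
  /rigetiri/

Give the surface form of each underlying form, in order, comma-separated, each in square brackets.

[persez], [rizediri]

/perkez/:
  A Voicing Between Vowels: no change — [perkez]
  B Velar Fronting: [perkez] → [persez]
/rigetiri/:
  A Voicing Between Vowels: [rigetiri] → [rigediri]
  B Velar Fronting: [rigediri] → [rizediri]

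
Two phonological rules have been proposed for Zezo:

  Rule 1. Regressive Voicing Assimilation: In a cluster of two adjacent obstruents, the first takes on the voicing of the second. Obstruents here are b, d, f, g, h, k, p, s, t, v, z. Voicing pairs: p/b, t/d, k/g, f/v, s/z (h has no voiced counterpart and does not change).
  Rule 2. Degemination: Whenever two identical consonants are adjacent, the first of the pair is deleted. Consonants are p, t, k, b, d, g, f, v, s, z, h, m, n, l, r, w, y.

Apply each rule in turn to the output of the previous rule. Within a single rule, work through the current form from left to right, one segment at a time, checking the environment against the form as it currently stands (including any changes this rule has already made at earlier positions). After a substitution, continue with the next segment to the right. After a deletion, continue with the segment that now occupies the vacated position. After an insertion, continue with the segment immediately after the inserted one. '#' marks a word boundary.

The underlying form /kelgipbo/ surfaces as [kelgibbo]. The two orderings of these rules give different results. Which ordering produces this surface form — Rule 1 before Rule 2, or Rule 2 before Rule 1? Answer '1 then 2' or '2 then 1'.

Order 1 then 2:
  1 Regressive Voicing Assimilation: [kelgipbo] → [kelgibbo]
  2 Degemination: [kelgibbo] → [kelgibo]
  result: [kelgibo]
Order 2 then 1:
  2 Degemination: no change — [kelgipbo]
  1 Regressive Voicing Assimilation: [kelgipbo] → [kelgibbo]
  result: [kelgibbo]

2 then 1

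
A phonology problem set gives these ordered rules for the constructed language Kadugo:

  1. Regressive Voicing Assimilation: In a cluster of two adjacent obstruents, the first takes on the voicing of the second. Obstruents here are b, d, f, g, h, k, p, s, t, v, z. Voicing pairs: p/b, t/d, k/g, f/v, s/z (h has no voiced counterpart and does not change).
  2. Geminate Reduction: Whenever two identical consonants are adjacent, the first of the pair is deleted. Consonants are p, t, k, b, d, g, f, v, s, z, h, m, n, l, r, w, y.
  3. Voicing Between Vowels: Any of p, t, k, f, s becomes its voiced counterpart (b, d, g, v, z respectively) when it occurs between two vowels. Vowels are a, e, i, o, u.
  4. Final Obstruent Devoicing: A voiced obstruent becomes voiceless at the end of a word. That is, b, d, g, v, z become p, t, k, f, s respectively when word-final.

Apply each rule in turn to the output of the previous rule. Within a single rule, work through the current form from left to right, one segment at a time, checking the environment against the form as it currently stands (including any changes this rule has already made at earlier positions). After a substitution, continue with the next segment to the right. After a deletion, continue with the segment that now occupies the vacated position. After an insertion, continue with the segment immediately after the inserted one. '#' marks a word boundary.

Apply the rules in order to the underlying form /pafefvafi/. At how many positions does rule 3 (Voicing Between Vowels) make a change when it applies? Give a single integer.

1 Regressive Voicing Assimilation: [pafefvafi] → [pafevvafi]
2 Geminate Reduction: [pafevvafi] → [pafevafi]
3 Voicing Between Vowels: [pafevafi] → [pavevavi]
4 Final Obstruent Devoicing: no change — [pavevavi]
Rule 3 changed 2 position(s).

2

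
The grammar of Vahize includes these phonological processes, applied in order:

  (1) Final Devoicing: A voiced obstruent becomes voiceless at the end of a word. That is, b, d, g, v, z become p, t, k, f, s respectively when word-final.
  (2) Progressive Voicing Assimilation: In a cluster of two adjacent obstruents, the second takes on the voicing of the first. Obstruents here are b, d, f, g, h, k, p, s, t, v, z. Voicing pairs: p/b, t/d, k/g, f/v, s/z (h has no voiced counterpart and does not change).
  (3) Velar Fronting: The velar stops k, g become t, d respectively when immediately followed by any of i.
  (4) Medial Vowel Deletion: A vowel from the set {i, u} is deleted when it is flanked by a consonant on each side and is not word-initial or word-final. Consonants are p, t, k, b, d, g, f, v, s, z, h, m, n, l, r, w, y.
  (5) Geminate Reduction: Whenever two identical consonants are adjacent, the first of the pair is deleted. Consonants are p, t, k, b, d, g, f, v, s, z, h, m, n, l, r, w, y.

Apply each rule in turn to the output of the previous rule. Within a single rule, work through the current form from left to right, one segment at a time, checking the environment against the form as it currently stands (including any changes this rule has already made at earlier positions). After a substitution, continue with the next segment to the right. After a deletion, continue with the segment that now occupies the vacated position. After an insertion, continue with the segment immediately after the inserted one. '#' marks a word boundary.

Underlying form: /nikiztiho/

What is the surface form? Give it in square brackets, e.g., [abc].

(1) Final Devoicing: no change — [nikiztiho]
(2) Progressive Voicing Assimilation: [nikiztiho] → [nikizdiho]
(3) Velar Fronting: [nikizdiho] → [nitizdiho]
(4) Medial Vowel Deletion: [nitizdiho] → [ntzdho]
(5) Geminate Reduction: no change — [ntzdho]

[ntzdho]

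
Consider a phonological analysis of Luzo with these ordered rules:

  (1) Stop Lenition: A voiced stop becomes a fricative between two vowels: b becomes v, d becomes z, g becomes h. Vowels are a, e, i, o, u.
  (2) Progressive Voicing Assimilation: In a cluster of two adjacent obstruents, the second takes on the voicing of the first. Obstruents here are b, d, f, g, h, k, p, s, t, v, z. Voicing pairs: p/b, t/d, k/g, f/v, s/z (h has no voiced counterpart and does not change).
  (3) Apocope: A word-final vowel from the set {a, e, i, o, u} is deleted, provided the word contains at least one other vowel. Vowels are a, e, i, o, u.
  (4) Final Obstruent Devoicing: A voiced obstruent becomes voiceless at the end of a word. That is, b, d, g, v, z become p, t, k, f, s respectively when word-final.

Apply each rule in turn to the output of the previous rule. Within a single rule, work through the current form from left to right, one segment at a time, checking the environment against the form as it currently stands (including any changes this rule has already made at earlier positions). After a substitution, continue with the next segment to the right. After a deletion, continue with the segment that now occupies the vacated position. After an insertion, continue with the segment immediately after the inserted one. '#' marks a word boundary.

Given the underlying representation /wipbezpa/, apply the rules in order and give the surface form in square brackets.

(1) Stop Lenition: no change — [wipbezpa]
(2) Progressive Voicing Assimilation: [wipbezpa] → [wippezba]
(3) Apocope: [wippezba] → [wippezb]
(4) Final Obstruent Devoicing: [wippezb] → [wippezp]

[wippezp]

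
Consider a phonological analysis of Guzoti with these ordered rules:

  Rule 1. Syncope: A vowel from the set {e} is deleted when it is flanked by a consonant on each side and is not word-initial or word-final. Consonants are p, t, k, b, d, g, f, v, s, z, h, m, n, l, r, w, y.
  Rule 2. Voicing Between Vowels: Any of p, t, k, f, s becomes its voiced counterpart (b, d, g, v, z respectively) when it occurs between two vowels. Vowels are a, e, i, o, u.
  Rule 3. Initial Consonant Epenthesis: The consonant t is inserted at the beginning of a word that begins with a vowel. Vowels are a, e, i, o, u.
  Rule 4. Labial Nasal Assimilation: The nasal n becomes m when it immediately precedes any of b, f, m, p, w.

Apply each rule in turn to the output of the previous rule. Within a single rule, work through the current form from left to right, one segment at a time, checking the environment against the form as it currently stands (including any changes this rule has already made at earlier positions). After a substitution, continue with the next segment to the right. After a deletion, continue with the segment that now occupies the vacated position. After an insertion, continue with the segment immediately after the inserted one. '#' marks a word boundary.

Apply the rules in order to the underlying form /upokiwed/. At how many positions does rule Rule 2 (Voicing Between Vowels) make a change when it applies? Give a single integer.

2

Rule 1 Syncope: [upokiwed] → [upokiwd]
Rule 2 Voicing Between Vowels: [upokiwd] → [ubogiwd]
Rule 3 Initial Consonant Epenthesis: [ubogiwd] → [tubogiwd]
Rule 4 Labial Nasal Assimilation: no change — [tubogiwd]
Rule Rule 2 changed 2 position(s).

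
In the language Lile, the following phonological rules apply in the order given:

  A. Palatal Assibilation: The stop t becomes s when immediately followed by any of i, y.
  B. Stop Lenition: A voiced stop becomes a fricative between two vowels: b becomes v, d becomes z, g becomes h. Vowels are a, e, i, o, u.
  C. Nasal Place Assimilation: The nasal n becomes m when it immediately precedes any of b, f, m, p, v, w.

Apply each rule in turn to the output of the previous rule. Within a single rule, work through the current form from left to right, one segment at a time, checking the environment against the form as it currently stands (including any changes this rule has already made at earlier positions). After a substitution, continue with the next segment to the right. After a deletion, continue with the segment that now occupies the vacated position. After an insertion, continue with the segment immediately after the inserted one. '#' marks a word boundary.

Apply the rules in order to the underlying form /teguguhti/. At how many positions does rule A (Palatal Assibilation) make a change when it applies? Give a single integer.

1

A Palatal Assibilation: [teguguhti] → [teguguhsi]
B Stop Lenition: [teguguhsi] → [tehuhuhsi]
C Nasal Place Assimilation: no change — [tehuhuhsi]
Rule A changed 1 position(s).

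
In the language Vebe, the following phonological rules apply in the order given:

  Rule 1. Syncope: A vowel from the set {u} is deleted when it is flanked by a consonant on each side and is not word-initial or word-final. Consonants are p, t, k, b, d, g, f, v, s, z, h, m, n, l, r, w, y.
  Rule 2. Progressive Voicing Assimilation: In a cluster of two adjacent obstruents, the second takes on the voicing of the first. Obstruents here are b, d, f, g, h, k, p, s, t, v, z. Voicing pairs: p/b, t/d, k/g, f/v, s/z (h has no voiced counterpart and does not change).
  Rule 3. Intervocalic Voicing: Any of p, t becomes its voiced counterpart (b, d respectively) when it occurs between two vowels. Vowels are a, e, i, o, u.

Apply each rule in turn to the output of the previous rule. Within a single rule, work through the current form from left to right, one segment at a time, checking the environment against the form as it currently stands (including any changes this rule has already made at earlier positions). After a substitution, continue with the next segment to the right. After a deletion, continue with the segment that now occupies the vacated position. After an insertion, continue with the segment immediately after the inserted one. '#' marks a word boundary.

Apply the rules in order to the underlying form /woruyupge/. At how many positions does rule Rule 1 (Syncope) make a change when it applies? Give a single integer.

Rule 1 Syncope: [woruyupge] → [worypge]
Rule 2 Progressive Voicing Assimilation: [worypge] → [worypke]
Rule 3 Intervocalic Voicing: no change — [worypke]
Rule Rule 1 changed 2 position(s).

2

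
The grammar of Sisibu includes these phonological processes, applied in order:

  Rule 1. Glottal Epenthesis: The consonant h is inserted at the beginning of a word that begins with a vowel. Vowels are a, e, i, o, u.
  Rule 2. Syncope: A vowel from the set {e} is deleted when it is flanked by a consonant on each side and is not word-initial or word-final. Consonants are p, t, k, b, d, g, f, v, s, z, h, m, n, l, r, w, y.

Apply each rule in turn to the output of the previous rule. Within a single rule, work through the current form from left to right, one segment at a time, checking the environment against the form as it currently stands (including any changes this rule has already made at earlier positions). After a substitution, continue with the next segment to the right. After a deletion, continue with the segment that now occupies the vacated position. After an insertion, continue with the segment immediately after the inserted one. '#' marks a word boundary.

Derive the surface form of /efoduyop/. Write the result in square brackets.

Rule 1 Glottal Epenthesis: [efoduyop] → [hefoduyop]
Rule 2 Syncope: [hefoduyop] → [hfoduyop]

[hfoduyop]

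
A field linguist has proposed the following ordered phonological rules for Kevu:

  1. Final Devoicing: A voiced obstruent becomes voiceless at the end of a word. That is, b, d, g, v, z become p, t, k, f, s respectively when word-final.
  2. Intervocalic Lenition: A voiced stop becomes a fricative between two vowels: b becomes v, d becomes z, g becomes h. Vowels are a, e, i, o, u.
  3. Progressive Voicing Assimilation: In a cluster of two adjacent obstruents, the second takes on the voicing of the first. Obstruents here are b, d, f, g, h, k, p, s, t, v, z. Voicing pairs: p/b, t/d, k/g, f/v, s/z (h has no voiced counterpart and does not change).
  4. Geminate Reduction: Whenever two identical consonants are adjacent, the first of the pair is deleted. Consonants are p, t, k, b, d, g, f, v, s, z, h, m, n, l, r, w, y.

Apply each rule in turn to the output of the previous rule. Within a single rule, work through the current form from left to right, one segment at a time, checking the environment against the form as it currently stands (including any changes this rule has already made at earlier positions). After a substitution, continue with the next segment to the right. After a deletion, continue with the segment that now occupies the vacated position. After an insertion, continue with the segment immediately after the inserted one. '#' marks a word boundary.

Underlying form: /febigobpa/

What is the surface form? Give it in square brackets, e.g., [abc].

1 Final Devoicing: no change — [febigobpa]
2 Intervocalic Lenition: [febigobpa] → [fevihobpa]
3 Progressive Voicing Assimilation: [fevihobpa] → [fevihobba]
4 Geminate Reduction: [fevihobba] → [fevihoba]

[fevihoba]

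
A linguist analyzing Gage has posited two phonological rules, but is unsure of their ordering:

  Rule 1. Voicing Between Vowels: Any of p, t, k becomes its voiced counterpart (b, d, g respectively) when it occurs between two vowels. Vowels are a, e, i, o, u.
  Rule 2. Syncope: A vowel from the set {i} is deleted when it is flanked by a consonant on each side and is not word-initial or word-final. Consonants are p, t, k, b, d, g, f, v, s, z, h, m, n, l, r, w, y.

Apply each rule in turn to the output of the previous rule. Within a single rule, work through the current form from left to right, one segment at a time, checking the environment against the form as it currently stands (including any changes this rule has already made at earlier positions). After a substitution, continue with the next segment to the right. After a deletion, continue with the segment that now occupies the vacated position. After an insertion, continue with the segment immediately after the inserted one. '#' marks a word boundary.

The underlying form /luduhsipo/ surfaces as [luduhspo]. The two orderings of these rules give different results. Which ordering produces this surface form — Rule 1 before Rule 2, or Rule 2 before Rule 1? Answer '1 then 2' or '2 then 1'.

2 then 1

Order 1 then 2:
  1 Voicing Between Vowels: [luduhsipo] → [luduhsibo]
  2 Syncope: [luduhsibo] → [luduhsbo]
  result: [luduhsbo]
Order 2 then 1:
  2 Syncope: [luduhsipo] → [luduhspo]
  1 Voicing Between Vowels: no change — [luduhspo]
  result: [luduhspo]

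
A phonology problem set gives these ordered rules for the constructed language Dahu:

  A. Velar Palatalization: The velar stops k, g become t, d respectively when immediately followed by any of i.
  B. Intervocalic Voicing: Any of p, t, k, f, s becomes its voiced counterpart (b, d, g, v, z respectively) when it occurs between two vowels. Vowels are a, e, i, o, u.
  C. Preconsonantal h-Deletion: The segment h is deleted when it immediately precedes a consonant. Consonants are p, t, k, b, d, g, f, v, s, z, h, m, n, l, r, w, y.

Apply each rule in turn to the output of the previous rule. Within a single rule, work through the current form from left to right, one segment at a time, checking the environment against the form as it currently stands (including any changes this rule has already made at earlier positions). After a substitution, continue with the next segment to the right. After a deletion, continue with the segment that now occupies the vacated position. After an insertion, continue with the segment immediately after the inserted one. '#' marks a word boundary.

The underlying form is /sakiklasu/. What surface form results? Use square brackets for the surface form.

[sadiklazu]

A Velar Palatalization: [sakiklasu] → [satiklasu]
B Intervocalic Voicing: [satiklasu] → [sadiklazu]
C Preconsonantal h-Deletion: no change — [sadiklazu]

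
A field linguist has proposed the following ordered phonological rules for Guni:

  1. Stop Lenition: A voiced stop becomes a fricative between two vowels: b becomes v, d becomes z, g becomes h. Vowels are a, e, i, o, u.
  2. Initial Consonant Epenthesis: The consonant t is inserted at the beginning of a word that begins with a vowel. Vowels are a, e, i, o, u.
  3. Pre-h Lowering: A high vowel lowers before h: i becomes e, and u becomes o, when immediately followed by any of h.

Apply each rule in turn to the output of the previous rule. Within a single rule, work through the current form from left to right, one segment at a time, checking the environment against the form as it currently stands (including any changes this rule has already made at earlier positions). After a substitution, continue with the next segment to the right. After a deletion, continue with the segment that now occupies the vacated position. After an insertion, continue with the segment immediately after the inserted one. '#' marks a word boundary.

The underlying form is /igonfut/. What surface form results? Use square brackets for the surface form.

[tehonfut]

1 Stop Lenition: [igonfut] → [ihonfut]
2 Initial Consonant Epenthesis: [ihonfut] → [tihonfut]
3 Pre-h Lowering: [tihonfut] → [tehonfut]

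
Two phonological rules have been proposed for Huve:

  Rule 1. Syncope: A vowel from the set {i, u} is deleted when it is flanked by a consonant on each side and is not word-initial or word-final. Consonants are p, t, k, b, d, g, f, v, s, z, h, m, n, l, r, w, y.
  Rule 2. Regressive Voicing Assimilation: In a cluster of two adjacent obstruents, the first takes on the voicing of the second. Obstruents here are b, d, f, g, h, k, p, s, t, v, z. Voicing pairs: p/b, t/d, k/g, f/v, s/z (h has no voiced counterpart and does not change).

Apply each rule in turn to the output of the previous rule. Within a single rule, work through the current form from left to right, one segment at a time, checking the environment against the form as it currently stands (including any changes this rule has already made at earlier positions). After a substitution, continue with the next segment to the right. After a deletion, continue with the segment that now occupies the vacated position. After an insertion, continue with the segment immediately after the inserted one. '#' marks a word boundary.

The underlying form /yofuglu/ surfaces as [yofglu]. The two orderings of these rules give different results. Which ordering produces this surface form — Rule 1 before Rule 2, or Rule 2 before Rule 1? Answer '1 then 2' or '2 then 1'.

2 then 1

Order 1 then 2:
  1 Syncope: [yofuglu] → [yofglu]
  2 Regressive Voicing Assimilation: [yofglu] → [yovglu]
  result: [yovglu]
Order 2 then 1:
  2 Regressive Voicing Assimilation: no change — [yofuglu]
  1 Syncope: [yofuglu] → [yofglu]
  result: [yofglu]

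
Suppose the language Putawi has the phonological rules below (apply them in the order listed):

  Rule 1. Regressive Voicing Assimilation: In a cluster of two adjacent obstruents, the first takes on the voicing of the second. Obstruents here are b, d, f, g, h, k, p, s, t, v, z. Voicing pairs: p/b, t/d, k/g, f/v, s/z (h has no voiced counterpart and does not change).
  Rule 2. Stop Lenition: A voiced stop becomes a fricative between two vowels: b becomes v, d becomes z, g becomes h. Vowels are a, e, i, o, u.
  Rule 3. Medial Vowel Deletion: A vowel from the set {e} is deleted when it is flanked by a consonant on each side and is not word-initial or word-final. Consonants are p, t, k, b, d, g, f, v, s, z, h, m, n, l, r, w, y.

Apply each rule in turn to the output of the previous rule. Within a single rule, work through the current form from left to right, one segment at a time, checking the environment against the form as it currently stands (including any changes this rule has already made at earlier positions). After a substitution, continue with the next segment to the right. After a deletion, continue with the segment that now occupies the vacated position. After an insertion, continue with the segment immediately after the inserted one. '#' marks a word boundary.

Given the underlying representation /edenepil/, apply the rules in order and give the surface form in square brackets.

Rule 1 Regressive Voicing Assimilation: no change — [edenepil]
Rule 2 Stop Lenition: [edenepil] → [ezenepil]
Rule 3 Medial Vowel Deletion: [ezenepil] → [eznpil]

[eznpil]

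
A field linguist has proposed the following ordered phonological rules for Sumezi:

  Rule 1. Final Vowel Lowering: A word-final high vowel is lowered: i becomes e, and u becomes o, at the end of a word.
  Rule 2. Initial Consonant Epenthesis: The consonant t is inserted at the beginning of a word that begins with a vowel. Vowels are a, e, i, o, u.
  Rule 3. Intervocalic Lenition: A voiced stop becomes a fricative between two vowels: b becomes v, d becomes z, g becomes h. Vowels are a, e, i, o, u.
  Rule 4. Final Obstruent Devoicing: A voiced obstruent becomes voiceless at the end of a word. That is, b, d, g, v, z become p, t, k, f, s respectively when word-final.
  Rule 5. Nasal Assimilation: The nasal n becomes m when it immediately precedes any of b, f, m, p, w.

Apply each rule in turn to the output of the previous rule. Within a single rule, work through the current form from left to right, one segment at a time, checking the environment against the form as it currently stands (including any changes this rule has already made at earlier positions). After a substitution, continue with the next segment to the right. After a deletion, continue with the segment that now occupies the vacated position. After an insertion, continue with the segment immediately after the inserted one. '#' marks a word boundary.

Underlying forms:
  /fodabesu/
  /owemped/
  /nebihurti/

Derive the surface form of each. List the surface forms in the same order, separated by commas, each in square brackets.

[fozaveso], [towempet], [nevihurte]

/fodabesu/:
  Rule 1 Final Vowel Lowering: [fodabesu] → [fodabeso]
  Rule 2 Initial Consonant Epenthesis: no change — [fodabeso]
  Rule 3 Intervocalic Lenition: [fodabeso] → [fozaveso]
  Rule 4 Final Obstruent Devoicing: no change — [fozaveso]
  Rule 5 Nasal Assimilation: no change — [fozaveso]
/owemped/:
  Rule 1 Final Vowel Lowering: no change — [owemped]
  Rule 2 Initial Consonant Epenthesis: [owemped] → [towemped]
  Rule 3 Intervocalic Lenition: no change — [towemped]
  Rule 4 Final Obstruent Devoicing: [towemped] → [towempet]
  Rule 5 Nasal Assimilation: no change — [towempet]
/nebihurti/:
  Rule 1 Final Vowel Lowering: [nebihurti] → [nebihurte]
  Rule 2 Initial Consonant Epenthesis: no change — [nebihurte]
  Rule 3 Intervocalic Lenition: [nebihurte] → [nevihurte]
  Rule 4 Final Obstruent Devoicing: no change — [nevihurte]
  Rule 5 Nasal Assimilation: no change — [nevihurte]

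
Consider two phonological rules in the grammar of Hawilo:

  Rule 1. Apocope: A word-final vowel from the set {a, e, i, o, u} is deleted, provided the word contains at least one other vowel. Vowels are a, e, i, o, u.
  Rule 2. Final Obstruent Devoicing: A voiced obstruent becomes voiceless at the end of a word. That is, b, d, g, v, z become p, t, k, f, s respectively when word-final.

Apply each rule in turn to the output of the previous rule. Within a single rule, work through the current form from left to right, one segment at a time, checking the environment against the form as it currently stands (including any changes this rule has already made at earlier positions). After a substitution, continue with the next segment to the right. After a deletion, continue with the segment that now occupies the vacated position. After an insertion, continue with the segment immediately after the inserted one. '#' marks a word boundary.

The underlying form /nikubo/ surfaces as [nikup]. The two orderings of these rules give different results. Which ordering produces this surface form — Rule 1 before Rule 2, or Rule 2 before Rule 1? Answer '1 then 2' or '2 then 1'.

Order 1 then 2:
  1 Apocope: [nikubo] → [nikub]
  2 Final Obstruent Devoicing: [nikub] → [nikup]
  result: [nikup]
Order 2 then 1:
  2 Final Obstruent Devoicing: no change — [nikubo]
  1 Apocope: [nikubo] → [nikub]
  result: [nikub]

1 then 2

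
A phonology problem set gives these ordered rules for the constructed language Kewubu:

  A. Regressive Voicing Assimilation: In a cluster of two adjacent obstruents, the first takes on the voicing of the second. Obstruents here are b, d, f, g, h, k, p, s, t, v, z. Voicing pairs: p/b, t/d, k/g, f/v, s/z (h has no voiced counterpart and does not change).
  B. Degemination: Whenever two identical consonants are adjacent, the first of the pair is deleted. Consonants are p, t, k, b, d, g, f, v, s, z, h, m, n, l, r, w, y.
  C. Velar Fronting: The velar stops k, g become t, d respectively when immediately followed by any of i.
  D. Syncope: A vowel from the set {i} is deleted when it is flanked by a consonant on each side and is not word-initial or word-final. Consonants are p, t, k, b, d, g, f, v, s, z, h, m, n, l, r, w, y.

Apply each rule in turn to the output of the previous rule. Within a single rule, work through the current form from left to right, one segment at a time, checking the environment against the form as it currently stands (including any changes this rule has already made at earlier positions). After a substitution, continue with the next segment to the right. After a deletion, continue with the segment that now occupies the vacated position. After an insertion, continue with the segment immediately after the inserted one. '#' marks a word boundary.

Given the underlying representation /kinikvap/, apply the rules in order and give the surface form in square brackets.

[tngvap]

A Regressive Voicing Assimilation: [kinikvap] → [kinigvap]
B Degemination: no change — [kinigvap]
C Velar Fronting: [kinigvap] → [tinigvap]
D Syncope: [tinigvap] → [tngvap]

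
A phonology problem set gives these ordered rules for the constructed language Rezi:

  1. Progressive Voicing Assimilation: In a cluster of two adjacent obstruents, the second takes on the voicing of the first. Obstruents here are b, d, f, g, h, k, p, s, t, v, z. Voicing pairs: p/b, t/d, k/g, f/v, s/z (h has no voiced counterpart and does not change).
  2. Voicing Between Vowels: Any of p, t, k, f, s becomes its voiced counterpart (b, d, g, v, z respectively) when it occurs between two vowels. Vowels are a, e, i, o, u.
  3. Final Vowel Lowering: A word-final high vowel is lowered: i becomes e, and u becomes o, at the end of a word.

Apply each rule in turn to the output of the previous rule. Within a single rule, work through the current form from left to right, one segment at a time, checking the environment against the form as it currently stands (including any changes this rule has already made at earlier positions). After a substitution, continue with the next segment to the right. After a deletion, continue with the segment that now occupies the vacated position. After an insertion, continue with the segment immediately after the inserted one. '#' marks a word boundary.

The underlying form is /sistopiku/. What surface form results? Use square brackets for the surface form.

1 Progressive Voicing Assimilation: no change — [sistopiku]
2 Voicing Between Vowels: [sistopiku] → [sistobigu]
3 Final Vowel Lowering: [sistobigu] → [sistobigo]

[sistobigo]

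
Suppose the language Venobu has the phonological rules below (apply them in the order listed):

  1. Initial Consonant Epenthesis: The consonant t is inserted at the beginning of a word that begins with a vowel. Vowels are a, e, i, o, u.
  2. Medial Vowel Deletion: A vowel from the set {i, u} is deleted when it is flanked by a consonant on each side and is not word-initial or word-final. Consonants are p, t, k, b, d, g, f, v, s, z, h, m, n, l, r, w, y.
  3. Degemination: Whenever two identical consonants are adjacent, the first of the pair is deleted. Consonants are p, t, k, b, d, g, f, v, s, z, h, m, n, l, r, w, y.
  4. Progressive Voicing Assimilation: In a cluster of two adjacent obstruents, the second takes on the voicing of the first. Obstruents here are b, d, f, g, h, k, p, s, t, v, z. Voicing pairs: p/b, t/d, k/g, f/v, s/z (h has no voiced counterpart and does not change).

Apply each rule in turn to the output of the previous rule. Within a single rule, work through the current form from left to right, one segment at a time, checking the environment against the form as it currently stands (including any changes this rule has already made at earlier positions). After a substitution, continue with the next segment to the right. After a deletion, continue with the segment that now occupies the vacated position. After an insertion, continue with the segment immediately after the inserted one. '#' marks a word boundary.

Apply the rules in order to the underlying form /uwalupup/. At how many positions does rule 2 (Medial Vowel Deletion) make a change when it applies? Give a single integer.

1 Initial Consonant Epenthesis: [uwalupup] → [tuwalupup]
2 Medial Vowel Deletion: [tuwalupup] → [twalpp]
3 Degemination: [twalpp] → [twalp]
4 Progressive Voicing Assimilation: no change — [twalp]
Rule 2 changed 3 position(s).

3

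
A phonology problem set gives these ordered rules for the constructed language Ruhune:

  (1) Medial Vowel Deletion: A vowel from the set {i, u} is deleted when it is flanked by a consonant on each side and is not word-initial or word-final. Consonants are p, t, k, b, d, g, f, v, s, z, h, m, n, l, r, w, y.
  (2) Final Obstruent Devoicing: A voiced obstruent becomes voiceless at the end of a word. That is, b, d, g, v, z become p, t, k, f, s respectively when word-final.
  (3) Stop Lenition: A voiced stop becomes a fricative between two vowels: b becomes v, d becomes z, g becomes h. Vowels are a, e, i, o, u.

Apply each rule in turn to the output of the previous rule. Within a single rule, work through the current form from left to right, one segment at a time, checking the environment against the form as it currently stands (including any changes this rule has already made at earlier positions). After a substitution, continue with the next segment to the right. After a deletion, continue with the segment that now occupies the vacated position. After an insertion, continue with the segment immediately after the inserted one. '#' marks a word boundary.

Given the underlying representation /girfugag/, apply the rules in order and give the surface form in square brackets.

[grfgak]

(1) Medial Vowel Deletion: [girfugag] → [grfgag]
(2) Final Obstruent Devoicing: [grfgag] → [grfgak]
(3) Stop Lenition: no change — [grfgak]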